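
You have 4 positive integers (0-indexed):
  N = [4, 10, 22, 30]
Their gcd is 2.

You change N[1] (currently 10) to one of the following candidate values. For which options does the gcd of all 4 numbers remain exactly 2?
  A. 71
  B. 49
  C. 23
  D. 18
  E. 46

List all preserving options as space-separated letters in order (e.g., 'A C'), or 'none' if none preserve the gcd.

Old gcd = 2; gcd of others (without N[1]) = 2
New gcd for candidate v: gcd(2, v). Preserves old gcd iff gcd(2, v) = 2.
  Option A: v=71, gcd(2,71)=1 -> changes
  Option B: v=49, gcd(2,49)=1 -> changes
  Option C: v=23, gcd(2,23)=1 -> changes
  Option D: v=18, gcd(2,18)=2 -> preserves
  Option E: v=46, gcd(2,46)=2 -> preserves

Answer: D E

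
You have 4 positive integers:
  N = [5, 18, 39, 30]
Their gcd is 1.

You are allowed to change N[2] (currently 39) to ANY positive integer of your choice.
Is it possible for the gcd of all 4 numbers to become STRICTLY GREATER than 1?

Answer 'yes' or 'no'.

Answer: no

Derivation:
Current gcd = 1
gcd of all OTHER numbers (without N[2]=39): gcd([5, 18, 30]) = 1
The new gcd after any change is gcd(1, new_value).
This can be at most 1.
Since 1 = old gcd 1, the gcd can only stay the same or decrease.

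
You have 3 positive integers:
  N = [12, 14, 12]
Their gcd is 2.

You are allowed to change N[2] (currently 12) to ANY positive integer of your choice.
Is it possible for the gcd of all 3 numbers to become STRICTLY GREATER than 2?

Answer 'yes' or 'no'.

Answer: no

Derivation:
Current gcd = 2
gcd of all OTHER numbers (without N[2]=12): gcd([12, 14]) = 2
The new gcd after any change is gcd(2, new_value).
This can be at most 2.
Since 2 = old gcd 2, the gcd can only stay the same or decrease.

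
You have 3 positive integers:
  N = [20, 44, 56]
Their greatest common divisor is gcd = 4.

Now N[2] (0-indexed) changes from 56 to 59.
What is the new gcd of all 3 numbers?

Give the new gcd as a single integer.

Numbers: [20, 44, 56], gcd = 4
Change: index 2, 56 -> 59
gcd of the OTHER numbers (without index 2): gcd([20, 44]) = 4
New gcd = gcd(g_others, new_val) = gcd(4, 59) = 1

Answer: 1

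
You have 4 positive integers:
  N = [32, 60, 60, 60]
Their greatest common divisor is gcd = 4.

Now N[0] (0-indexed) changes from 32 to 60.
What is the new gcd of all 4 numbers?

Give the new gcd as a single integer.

Answer: 60

Derivation:
Numbers: [32, 60, 60, 60], gcd = 4
Change: index 0, 32 -> 60
gcd of the OTHER numbers (without index 0): gcd([60, 60, 60]) = 60
New gcd = gcd(g_others, new_val) = gcd(60, 60) = 60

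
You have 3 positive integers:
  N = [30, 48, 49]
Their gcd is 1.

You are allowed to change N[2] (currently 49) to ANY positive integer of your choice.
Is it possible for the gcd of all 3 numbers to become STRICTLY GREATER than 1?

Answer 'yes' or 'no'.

Answer: yes

Derivation:
Current gcd = 1
gcd of all OTHER numbers (without N[2]=49): gcd([30, 48]) = 6
The new gcd after any change is gcd(6, new_value).
This can be at most 6.
Since 6 > old gcd 1, the gcd CAN increase (e.g., set N[2] = 6).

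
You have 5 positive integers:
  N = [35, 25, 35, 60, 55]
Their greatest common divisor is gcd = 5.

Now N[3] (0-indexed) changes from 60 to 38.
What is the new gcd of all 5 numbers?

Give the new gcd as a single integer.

Answer: 1

Derivation:
Numbers: [35, 25, 35, 60, 55], gcd = 5
Change: index 3, 60 -> 38
gcd of the OTHER numbers (without index 3): gcd([35, 25, 35, 55]) = 5
New gcd = gcd(g_others, new_val) = gcd(5, 38) = 1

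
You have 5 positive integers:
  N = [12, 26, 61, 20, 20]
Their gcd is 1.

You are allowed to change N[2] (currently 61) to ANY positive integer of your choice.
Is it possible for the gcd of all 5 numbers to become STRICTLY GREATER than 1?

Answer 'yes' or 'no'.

Current gcd = 1
gcd of all OTHER numbers (without N[2]=61): gcd([12, 26, 20, 20]) = 2
The new gcd after any change is gcd(2, new_value).
This can be at most 2.
Since 2 > old gcd 1, the gcd CAN increase (e.g., set N[2] = 2).

Answer: yes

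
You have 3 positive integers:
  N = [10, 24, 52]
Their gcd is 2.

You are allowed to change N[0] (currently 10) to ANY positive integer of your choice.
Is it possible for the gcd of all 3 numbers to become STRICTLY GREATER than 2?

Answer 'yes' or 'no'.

Answer: yes

Derivation:
Current gcd = 2
gcd of all OTHER numbers (without N[0]=10): gcd([24, 52]) = 4
The new gcd after any change is gcd(4, new_value).
This can be at most 4.
Since 4 > old gcd 2, the gcd CAN increase (e.g., set N[0] = 4).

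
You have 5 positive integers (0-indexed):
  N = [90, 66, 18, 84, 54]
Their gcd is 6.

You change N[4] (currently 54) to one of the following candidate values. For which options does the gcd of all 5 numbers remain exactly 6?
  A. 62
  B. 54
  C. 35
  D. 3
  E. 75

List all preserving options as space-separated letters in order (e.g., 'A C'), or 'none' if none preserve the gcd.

Old gcd = 6; gcd of others (without N[4]) = 6
New gcd for candidate v: gcd(6, v). Preserves old gcd iff gcd(6, v) = 6.
  Option A: v=62, gcd(6,62)=2 -> changes
  Option B: v=54, gcd(6,54)=6 -> preserves
  Option C: v=35, gcd(6,35)=1 -> changes
  Option D: v=3, gcd(6,3)=3 -> changes
  Option E: v=75, gcd(6,75)=3 -> changes

Answer: B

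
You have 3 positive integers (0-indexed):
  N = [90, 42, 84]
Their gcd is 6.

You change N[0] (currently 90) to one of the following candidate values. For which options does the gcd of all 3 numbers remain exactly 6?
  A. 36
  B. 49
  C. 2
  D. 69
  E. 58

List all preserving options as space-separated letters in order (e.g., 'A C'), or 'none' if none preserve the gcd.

Old gcd = 6; gcd of others (without N[0]) = 42
New gcd for candidate v: gcd(42, v). Preserves old gcd iff gcd(42, v) = 6.
  Option A: v=36, gcd(42,36)=6 -> preserves
  Option B: v=49, gcd(42,49)=7 -> changes
  Option C: v=2, gcd(42,2)=2 -> changes
  Option D: v=69, gcd(42,69)=3 -> changes
  Option E: v=58, gcd(42,58)=2 -> changes

Answer: A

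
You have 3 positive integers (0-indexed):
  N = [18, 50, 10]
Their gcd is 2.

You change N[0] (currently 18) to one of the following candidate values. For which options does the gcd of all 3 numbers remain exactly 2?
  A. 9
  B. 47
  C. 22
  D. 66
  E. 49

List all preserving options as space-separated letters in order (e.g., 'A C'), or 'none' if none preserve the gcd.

Answer: C D

Derivation:
Old gcd = 2; gcd of others (without N[0]) = 10
New gcd for candidate v: gcd(10, v). Preserves old gcd iff gcd(10, v) = 2.
  Option A: v=9, gcd(10,9)=1 -> changes
  Option B: v=47, gcd(10,47)=1 -> changes
  Option C: v=22, gcd(10,22)=2 -> preserves
  Option D: v=66, gcd(10,66)=2 -> preserves
  Option E: v=49, gcd(10,49)=1 -> changes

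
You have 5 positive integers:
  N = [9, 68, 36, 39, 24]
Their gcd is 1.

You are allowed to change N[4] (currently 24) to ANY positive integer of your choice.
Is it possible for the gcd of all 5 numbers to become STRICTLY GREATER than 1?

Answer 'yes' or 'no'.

Current gcd = 1
gcd of all OTHER numbers (without N[4]=24): gcd([9, 68, 36, 39]) = 1
The new gcd after any change is gcd(1, new_value).
This can be at most 1.
Since 1 = old gcd 1, the gcd can only stay the same or decrease.

Answer: no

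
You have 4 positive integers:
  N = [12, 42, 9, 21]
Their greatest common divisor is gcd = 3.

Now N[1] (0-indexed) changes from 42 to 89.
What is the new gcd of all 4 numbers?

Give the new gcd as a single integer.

Numbers: [12, 42, 9, 21], gcd = 3
Change: index 1, 42 -> 89
gcd of the OTHER numbers (without index 1): gcd([12, 9, 21]) = 3
New gcd = gcd(g_others, new_val) = gcd(3, 89) = 1

Answer: 1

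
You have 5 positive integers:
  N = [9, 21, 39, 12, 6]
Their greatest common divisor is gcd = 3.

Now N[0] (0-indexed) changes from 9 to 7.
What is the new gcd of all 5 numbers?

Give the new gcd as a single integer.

Answer: 1

Derivation:
Numbers: [9, 21, 39, 12, 6], gcd = 3
Change: index 0, 9 -> 7
gcd of the OTHER numbers (without index 0): gcd([21, 39, 12, 6]) = 3
New gcd = gcd(g_others, new_val) = gcd(3, 7) = 1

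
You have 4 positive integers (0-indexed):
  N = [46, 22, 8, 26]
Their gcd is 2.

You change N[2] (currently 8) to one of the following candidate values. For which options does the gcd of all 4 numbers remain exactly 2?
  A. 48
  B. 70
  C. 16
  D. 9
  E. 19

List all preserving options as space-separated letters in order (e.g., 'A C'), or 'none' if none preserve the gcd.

Old gcd = 2; gcd of others (without N[2]) = 2
New gcd for candidate v: gcd(2, v). Preserves old gcd iff gcd(2, v) = 2.
  Option A: v=48, gcd(2,48)=2 -> preserves
  Option B: v=70, gcd(2,70)=2 -> preserves
  Option C: v=16, gcd(2,16)=2 -> preserves
  Option D: v=9, gcd(2,9)=1 -> changes
  Option E: v=19, gcd(2,19)=1 -> changes

Answer: A B C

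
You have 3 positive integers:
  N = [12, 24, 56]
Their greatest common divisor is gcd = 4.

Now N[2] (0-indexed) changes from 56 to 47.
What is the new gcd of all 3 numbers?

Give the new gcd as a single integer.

Numbers: [12, 24, 56], gcd = 4
Change: index 2, 56 -> 47
gcd of the OTHER numbers (without index 2): gcd([12, 24]) = 12
New gcd = gcd(g_others, new_val) = gcd(12, 47) = 1

Answer: 1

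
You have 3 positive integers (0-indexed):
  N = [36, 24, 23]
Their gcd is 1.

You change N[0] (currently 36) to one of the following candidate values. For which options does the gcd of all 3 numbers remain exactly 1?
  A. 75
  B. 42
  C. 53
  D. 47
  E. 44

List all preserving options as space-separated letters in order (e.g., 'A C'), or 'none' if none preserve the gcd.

Answer: A B C D E

Derivation:
Old gcd = 1; gcd of others (without N[0]) = 1
New gcd for candidate v: gcd(1, v). Preserves old gcd iff gcd(1, v) = 1.
  Option A: v=75, gcd(1,75)=1 -> preserves
  Option B: v=42, gcd(1,42)=1 -> preserves
  Option C: v=53, gcd(1,53)=1 -> preserves
  Option D: v=47, gcd(1,47)=1 -> preserves
  Option E: v=44, gcd(1,44)=1 -> preserves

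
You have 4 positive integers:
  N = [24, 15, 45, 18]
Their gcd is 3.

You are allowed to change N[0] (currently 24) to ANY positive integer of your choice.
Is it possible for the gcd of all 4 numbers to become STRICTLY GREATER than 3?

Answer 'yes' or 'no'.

Current gcd = 3
gcd of all OTHER numbers (without N[0]=24): gcd([15, 45, 18]) = 3
The new gcd after any change is gcd(3, new_value).
This can be at most 3.
Since 3 = old gcd 3, the gcd can only stay the same or decrease.

Answer: no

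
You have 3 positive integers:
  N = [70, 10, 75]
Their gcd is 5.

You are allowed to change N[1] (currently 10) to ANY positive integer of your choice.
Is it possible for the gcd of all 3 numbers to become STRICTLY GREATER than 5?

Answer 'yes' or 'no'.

Answer: no

Derivation:
Current gcd = 5
gcd of all OTHER numbers (without N[1]=10): gcd([70, 75]) = 5
The new gcd after any change is gcd(5, new_value).
This can be at most 5.
Since 5 = old gcd 5, the gcd can only stay the same or decrease.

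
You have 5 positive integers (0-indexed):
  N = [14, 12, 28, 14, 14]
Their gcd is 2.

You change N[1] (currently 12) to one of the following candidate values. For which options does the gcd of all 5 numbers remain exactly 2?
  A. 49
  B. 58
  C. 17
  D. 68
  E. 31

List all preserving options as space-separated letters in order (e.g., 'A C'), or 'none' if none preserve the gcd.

Old gcd = 2; gcd of others (without N[1]) = 14
New gcd for candidate v: gcd(14, v). Preserves old gcd iff gcd(14, v) = 2.
  Option A: v=49, gcd(14,49)=7 -> changes
  Option B: v=58, gcd(14,58)=2 -> preserves
  Option C: v=17, gcd(14,17)=1 -> changes
  Option D: v=68, gcd(14,68)=2 -> preserves
  Option E: v=31, gcd(14,31)=1 -> changes

Answer: B D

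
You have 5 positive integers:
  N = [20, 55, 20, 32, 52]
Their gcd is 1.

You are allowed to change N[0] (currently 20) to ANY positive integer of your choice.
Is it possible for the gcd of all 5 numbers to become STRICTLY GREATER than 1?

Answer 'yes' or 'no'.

Answer: no

Derivation:
Current gcd = 1
gcd of all OTHER numbers (without N[0]=20): gcd([55, 20, 32, 52]) = 1
The new gcd after any change is gcd(1, new_value).
This can be at most 1.
Since 1 = old gcd 1, the gcd can only stay the same or decrease.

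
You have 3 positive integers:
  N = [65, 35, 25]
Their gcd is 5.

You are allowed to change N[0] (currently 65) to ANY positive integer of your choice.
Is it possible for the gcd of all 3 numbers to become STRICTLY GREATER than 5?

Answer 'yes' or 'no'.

Answer: no

Derivation:
Current gcd = 5
gcd of all OTHER numbers (without N[0]=65): gcd([35, 25]) = 5
The new gcd after any change is gcd(5, new_value).
This can be at most 5.
Since 5 = old gcd 5, the gcd can only stay the same or decrease.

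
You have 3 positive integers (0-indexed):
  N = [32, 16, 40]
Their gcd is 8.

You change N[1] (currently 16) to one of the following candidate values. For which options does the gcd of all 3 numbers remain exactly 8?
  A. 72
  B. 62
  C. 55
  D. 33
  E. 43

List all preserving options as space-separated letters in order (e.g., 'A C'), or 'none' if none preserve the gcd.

Answer: A

Derivation:
Old gcd = 8; gcd of others (without N[1]) = 8
New gcd for candidate v: gcd(8, v). Preserves old gcd iff gcd(8, v) = 8.
  Option A: v=72, gcd(8,72)=8 -> preserves
  Option B: v=62, gcd(8,62)=2 -> changes
  Option C: v=55, gcd(8,55)=1 -> changes
  Option D: v=33, gcd(8,33)=1 -> changes
  Option E: v=43, gcd(8,43)=1 -> changes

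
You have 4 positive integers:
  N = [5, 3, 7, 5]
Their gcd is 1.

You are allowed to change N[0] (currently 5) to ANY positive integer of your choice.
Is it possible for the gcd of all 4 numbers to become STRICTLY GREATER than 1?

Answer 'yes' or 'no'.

Answer: no

Derivation:
Current gcd = 1
gcd of all OTHER numbers (without N[0]=5): gcd([3, 7, 5]) = 1
The new gcd after any change is gcd(1, new_value).
This can be at most 1.
Since 1 = old gcd 1, the gcd can only stay the same or decrease.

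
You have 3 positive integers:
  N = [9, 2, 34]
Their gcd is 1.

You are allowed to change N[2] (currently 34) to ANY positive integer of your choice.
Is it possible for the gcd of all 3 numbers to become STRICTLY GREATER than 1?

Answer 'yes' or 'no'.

Current gcd = 1
gcd of all OTHER numbers (without N[2]=34): gcd([9, 2]) = 1
The new gcd after any change is gcd(1, new_value).
This can be at most 1.
Since 1 = old gcd 1, the gcd can only stay the same or decrease.

Answer: no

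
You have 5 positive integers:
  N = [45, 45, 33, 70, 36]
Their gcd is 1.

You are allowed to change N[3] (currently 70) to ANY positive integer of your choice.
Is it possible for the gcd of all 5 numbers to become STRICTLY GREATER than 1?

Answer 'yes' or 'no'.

Current gcd = 1
gcd of all OTHER numbers (without N[3]=70): gcd([45, 45, 33, 36]) = 3
The new gcd after any change is gcd(3, new_value).
This can be at most 3.
Since 3 > old gcd 1, the gcd CAN increase (e.g., set N[3] = 3).

Answer: yes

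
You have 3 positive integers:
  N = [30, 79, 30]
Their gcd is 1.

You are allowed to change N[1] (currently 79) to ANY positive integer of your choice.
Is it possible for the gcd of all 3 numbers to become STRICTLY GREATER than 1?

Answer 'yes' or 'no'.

Current gcd = 1
gcd of all OTHER numbers (without N[1]=79): gcd([30, 30]) = 30
The new gcd after any change is gcd(30, new_value).
This can be at most 30.
Since 30 > old gcd 1, the gcd CAN increase (e.g., set N[1] = 30).

Answer: yes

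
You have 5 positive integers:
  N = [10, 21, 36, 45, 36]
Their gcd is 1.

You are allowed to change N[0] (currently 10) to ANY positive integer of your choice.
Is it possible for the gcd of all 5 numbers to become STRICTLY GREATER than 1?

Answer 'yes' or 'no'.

Current gcd = 1
gcd of all OTHER numbers (without N[0]=10): gcd([21, 36, 45, 36]) = 3
The new gcd after any change is gcd(3, new_value).
This can be at most 3.
Since 3 > old gcd 1, the gcd CAN increase (e.g., set N[0] = 3).

Answer: yes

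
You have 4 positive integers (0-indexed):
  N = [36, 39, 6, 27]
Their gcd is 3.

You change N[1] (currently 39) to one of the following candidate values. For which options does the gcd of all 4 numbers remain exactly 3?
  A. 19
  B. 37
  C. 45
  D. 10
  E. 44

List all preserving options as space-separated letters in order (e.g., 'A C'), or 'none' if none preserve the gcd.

Old gcd = 3; gcd of others (without N[1]) = 3
New gcd for candidate v: gcd(3, v). Preserves old gcd iff gcd(3, v) = 3.
  Option A: v=19, gcd(3,19)=1 -> changes
  Option B: v=37, gcd(3,37)=1 -> changes
  Option C: v=45, gcd(3,45)=3 -> preserves
  Option D: v=10, gcd(3,10)=1 -> changes
  Option E: v=44, gcd(3,44)=1 -> changes

Answer: C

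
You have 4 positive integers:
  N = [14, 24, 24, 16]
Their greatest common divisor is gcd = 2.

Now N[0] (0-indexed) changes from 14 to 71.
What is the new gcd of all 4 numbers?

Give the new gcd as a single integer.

Numbers: [14, 24, 24, 16], gcd = 2
Change: index 0, 14 -> 71
gcd of the OTHER numbers (without index 0): gcd([24, 24, 16]) = 8
New gcd = gcd(g_others, new_val) = gcd(8, 71) = 1

Answer: 1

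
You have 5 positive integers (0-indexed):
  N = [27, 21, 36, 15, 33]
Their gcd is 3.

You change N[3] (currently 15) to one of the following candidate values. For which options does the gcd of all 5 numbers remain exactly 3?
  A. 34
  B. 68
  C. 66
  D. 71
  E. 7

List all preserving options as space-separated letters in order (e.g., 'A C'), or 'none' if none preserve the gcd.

Answer: C

Derivation:
Old gcd = 3; gcd of others (without N[3]) = 3
New gcd for candidate v: gcd(3, v). Preserves old gcd iff gcd(3, v) = 3.
  Option A: v=34, gcd(3,34)=1 -> changes
  Option B: v=68, gcd(3,68)=1 -> changes
  Option C: v=66, gcd(3,66)=3 -> preserves
  Option D: v=71, gcd(3,71)=1 -> changes
  Option E: v=7, gcd(3,7)=1 -> changes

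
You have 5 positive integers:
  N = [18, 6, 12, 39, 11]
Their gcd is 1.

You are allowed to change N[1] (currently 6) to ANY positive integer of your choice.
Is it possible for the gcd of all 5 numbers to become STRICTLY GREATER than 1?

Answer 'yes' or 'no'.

Current gcd = 1
gcd of all OTHER numbers (without N[1]=6): gcd([18, 12, 39, 11]) = 1
The new gcd after any change is gcd(1, new_value).
This can be at most 1.
Since 1 = old gcd 1, the gcd can only stay the same or decrease.

Answer: no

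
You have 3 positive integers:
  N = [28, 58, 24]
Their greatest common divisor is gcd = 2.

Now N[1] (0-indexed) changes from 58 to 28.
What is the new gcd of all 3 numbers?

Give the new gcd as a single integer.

Answer: 4

Derivation:
Numbers: [28, 58, 24], gcd = 2
Change: index 1, 58 -> 28
gcd of the OTHER numbers (without index 1): gcd([28, 24]) = 4
New gcd = gcd(g_others, new_val) = gcd(4, 28) = 4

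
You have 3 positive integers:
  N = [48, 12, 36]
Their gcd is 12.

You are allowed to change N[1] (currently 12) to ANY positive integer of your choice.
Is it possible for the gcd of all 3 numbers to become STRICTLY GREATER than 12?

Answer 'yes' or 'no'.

Current gcd = 12
gcd of all OTHER numbers (without N[1]=12): gcd([48, 36]) = 12
The new gcd after any change is gcd(12, new_value).
This can be at most 12.
Since 12 = old gcd 12, the gcd can only stay the same or decrease.

Answer: no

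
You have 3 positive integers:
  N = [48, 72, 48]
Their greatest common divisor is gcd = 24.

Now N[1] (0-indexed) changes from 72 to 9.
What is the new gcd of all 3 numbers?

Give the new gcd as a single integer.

Numbers: [48, 72, 48], gcd = 24
Change: index 1, 72 -> 9
gcd of the OTHER numbers (without index 1): gcd([48, 48]) = 48
New gcd = gcd(g_others, new_val) = gcd(48, 9) = 3

Answer: 3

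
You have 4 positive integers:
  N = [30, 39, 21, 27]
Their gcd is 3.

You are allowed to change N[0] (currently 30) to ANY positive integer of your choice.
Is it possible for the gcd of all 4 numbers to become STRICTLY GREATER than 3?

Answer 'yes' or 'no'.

Current gcd = 3
gcd of all OTHER numbers (without N[0]=30): gcd([39, 21, 27]) = 3
The new gcd after any change is gcd(3, new_value).
This can be at most 3.
Since 3 = old gcd 3, the gcd can only stay the same or decrease.

Answer: no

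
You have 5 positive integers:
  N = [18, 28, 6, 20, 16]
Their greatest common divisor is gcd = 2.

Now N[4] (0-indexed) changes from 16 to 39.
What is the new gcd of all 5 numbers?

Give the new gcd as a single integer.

Numbers: [18, 28, 6, 20, 16], gcd = 2
Change: index 4, 16 -> 39
gcd of the OTHER numbers (without index 4): gcd([18, 28, 6, 20]) = 2
New gcd = gcd(g_others, new_val) = gcd(2, 39) = 1

Answer: 1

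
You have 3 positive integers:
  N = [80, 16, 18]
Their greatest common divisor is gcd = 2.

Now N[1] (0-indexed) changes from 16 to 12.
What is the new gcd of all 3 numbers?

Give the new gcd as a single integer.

Numbers: [80, 16, 18], gcd = 2
Change: index 1, 16 -> 12
gcd of the OTHER numbers (without index 1): gcd([80, 18]) = 2
New gcd = gcd(g_others, new_val) = gcd(2, 12) = 2

Answer: 2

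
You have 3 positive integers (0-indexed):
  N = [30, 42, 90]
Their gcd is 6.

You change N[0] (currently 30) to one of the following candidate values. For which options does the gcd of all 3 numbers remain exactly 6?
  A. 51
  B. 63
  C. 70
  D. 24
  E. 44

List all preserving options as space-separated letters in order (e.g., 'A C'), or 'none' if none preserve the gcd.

Old gcd = 6; gcd of others (without N[0]) = 6
New gcd for candidate v: gcd(6, v). Preserves old gcd iff gcd(6, v) = 6.
  Option A: v=51, gcd(6,51)=3 -> changes
  Option B: v=63, gcd(6,63)=3 -> changes
  Option C: v=70, gcd(6,70)=2 -> changes
  Option D: v=24, gcd(6,24)=6 -> preserves
  Option E: v=44, gcd(6,44)=2 -> changes

Answer: D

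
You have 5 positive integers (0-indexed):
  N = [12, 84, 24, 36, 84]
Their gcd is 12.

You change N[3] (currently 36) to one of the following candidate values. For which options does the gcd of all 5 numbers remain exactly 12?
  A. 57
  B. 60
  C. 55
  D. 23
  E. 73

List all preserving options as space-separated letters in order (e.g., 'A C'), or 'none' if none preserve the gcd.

Old gcd = 12; gcd of others (without N[3]) = 12
New gcd for candidate v: gcd(12, v). Preserves old gcd iff gcd(12, v) = 12.
  Option A: v=57, gcd(12,57)=3 -> changes
  Option B: v=60, gcd(12,60)=12 -> preserves
  Option C: v=55, gcd(12,55)=1 -> changes
  Option D: v=23, gcd(12,23)=1 -> changes
  Option E: v=73, gcd(12,73)=1 -> changes

Answer: B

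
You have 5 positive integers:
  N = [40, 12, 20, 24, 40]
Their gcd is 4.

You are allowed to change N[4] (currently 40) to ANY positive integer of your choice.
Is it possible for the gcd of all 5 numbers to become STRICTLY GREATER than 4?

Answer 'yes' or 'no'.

Current gcd = 4
gcd of all OTHER numbers (without N[4]=40): gcd([40, 12, 20, 24]) = 4
The new gcd after any change is gcd(4, new_value).
This can be at most 4.
Since 4 = old gcd 4, the gcd can only stay the same or decrease.

Answer: no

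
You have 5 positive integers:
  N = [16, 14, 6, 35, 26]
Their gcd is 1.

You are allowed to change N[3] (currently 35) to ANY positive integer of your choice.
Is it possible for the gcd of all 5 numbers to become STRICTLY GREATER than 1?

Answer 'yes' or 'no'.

Current gcd = 1
gcd of all OTHER numbers (without N[3]=35): gcd([16, 14, 6, 26]) = 2
The new gcd after any change is gcd(2, new_value).
This can be at most 2.
Since 2 > old gcd 1, the gcd CAN increase (e.g., set N[3] = 2).

Answer: yes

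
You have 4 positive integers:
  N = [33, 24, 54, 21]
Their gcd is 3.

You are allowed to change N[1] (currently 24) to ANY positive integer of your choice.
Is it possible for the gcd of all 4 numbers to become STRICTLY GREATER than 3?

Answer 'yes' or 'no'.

Current gcd = 3
gcd of all OTHER numbers (without N[1]=24): gcd([33, 54, 21]) = 3
The new gcd after any change is gcd(3, new_value).
This can be at most 3.
Since 3 = old gcd 3, the gcd can only stay the same or decrease.

Answer: no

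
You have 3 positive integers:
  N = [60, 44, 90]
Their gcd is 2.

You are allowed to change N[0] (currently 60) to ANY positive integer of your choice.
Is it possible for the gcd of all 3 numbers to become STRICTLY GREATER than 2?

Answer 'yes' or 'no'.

Answer: no

Derivation:
Current gcd = 2
gcd of all OTHER numbers (without N[0]=60): gcd([44, 90]) = 2
The new gcd after any change is gcd(2, new_value).
This can be at most 2.
Since 2 = old gcd 2, the gcd can only stay the same or decrease.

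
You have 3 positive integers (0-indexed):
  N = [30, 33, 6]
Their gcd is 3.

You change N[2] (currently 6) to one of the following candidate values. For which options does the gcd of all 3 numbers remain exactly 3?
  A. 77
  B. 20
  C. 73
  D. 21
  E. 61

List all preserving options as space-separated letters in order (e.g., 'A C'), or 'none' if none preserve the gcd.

Answer: D

Derivation:
Old gcd = 3; gcd of others (without N[2]) = 3
New gcd for candidate v: gcd(3, v). Preserves old gcd iff gcd(3, v) = 3.
  Option A: v=77, gcd(3,77)=1 -> changes
  Option B: v=20, gcd(3,20)=1 -> changes
  Option C: v=73, gcd(3,73)=1 -> changes
  Option D: v=21, gcd(3,21)=3 -> preserves
  Option E: v=61, gcd(3,61)=1 -> changes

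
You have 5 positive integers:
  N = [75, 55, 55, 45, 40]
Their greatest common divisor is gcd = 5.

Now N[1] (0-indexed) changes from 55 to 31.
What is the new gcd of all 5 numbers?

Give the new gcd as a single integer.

Answer: 1

Derivation:
Numbers: [75, 55, 55, 45, 40], gcd = 5
Change: index 1, 55 -> 31
gcd of the OTHER numbers (without index 1): gcd([75, 55, 45, 40]) = 5
New gcd = gcd(g_others, new_val) = gcd(5, 31) = 1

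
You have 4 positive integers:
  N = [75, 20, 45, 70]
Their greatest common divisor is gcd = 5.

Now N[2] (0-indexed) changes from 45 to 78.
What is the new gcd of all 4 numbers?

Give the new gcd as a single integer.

Numbers: [75, 20, 45, 70], gcd = 5
Change: index 2, 45 -> 78
gcd of the OTHER numbers (without index 2): gcd([75, 20, 70]) = 5
New gcd = gcd(g_others, new_val) = gcd(5, 78) = 1

Answer: 1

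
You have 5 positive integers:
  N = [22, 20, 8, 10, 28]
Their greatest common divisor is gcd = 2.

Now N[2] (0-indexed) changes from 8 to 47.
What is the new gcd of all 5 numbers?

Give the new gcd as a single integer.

Answer: 1

Derivation:
Numbers: [22, 20, 8, 10, 28], gcd = 2
Change: index 2, 8 -> 47
gcd of the OTHER numbers (without index 2): gcd([22, 20, 10, 28]) = 2
New gcd = gcd(g_others, new_val) = gcd(2, 47) = 1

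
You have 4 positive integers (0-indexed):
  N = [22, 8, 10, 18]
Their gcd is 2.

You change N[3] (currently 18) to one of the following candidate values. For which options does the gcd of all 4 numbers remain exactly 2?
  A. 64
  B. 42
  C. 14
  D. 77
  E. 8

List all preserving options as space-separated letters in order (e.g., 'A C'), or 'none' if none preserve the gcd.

Old gcd = 2; gcd of others (without N[3]) = 2
New gcd for candidate v: gcd(2, v). Preserves old gcd iff gcd(2, v) = 2.
  Option A: v=64, gcd(2,64)=2 -> preserves
  Option B: v=42, gcd(2,42)=2 -> preserves
  Option C: v=14, gcd(2,14)=2 -> preserves
  Option D: v=77, gcd(2,77)=1 -> changes
  Option E: v=8, gcd(2,8)=2 -> preserves

Answer: A B C E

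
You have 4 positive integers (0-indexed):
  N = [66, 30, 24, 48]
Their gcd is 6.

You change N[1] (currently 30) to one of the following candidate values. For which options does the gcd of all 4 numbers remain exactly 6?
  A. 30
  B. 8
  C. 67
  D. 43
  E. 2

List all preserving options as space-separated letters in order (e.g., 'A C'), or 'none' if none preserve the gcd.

Old gcd = 6; gcd of others (without N[1]) = 6
New gcd for candidate v: gcd(6, v). Preserves old gcd iff gcd(6, v) = 6.
  Option A: v=30, gcd(6,30)=6 -> preserves
  Option B: v=8, gcd(6,8)=2 -> changes
  Option C: v=67, gcd(6,67)=1 -> changes
  Option D: v=43, gcd(6,43)=1 -> changes
  Option E: v=2, gcd(6,2)=2 -> changes

Answer: A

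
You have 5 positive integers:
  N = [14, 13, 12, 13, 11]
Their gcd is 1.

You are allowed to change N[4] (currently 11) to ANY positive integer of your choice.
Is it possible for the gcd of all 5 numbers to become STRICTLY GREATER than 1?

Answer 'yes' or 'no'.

Current gcd = 1
gcd of all OTHER numbers (without N[4]=11): gcd([14, 13, 12, 13]) = 1
The new gcd after any change is gcd(1, new_value).
This can be at most 1.
Since 1 = old gcd 1, the gcd can only stay the same or decrease.

Answer: no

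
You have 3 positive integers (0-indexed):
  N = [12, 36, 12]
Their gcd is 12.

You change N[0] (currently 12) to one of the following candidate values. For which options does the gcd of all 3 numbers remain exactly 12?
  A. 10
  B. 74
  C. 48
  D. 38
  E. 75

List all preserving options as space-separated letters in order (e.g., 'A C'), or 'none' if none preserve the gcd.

Answer: C

Derivation:
Old gcd = 12; gcd of others (without N[0]) = 12
New gcd for candidate v: gcd(12, v). Preserves old gcd iff gcd(12, v) = 12.
  Option A: v=10, gcd(12,10)=2 -> changes
  Option B: v=74, gcd(12,74)=2 -> changes
  Option C: v=48, gcd(12,48)=12 -> preserves
  Option D: v=38, gcd(12,38)=2 -> changes
  Option E: v=75, gcd(12,75)=3 -> changes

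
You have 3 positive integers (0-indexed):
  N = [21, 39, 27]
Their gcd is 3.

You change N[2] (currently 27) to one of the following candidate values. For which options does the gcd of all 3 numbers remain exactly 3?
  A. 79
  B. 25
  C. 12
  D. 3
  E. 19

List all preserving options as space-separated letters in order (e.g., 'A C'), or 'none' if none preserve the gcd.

Old gcd = 3; gcd of others (without N[2]) = 3
New gcd for candidate v: gcd(3, v). Preserves old gcd iff gcd(3, v) = 3.
  Option A: v=79, gcd(3,79)=1 -> changes
  Option B: v=25, gcd(3,25)=1 -> changes
  Option C: v=12, gcd(3,12)=3 -> preserves
  Option D: v=3, gcd(3,3)=3 -> preserves
  Option E: v=19, gcd(3,19)=1 -> changes

Answer: C D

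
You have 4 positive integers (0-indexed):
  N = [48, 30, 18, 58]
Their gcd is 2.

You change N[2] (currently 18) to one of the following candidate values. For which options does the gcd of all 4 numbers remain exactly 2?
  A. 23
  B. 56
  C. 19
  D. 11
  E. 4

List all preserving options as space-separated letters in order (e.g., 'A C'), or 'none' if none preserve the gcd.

Old gcd = 2; gcd of others (without N[2]) = 2
New gcd for candidate v: gcd(2, v). Preserves old gcd iff gcd(2, v) = 2.
  Option A: v=23, gcd(2,23)=1 -> changes
  Option B: v=56, gcd(2,56)=2 -> preserves
  Option C: v=19, gcd(2,19)=1 -> changes
  Option D: v=11, gcd(2,11)=1 -> changes
  Option E: v=4, gcd(2,4)=2 -> preserves

Answer: B E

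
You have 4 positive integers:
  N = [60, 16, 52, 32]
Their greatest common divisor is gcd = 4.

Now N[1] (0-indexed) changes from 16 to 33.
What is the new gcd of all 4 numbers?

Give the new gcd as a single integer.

Numbers: [60, 16, 52, 32], gcd = 4
Change: index 1, 16 -> 33
gcd of the OTHER numbers (without index 1): gcd([60, 52, 32]) = 4
New gcd = gcd(g_others, new_val) = gcd(4, 33) = 1

Answer: 1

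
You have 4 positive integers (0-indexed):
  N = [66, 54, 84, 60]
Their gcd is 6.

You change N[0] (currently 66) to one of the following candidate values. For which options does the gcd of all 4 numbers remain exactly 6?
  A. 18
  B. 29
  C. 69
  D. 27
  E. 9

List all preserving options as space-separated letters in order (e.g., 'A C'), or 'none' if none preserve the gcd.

Old gcd = 6; gcd of others (without N[0]) = 6
New gcd for candidate v: gcd(6, v). Preserves old gcd iff gcd(6, v) = 6.
  Option A: v=18, gcd(6,18)=6 -> preserves
  Option B: v=29, gcd(6,29)=1 -> changes
  Option C: v=69, gcd(6,69)=3 -> changes
  Option D: v=27, gcd(6,27)=3 -> changes
  Option E: v=9, gcd(6,9)=3 -> changes

Answer: A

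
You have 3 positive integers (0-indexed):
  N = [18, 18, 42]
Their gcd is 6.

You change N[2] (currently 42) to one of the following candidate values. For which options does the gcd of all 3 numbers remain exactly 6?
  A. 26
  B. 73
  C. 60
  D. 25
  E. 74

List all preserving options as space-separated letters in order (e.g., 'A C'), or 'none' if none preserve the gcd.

Old gcd = 6; gcd of others (without N[2]) = 18
New gcd for candidate v: gcd(18, v). Preserves old gcd iff gcd(18, v) = 6.
  Option A: v=26, gcd(18,26)=2 -> changes
  Option B: v=73, gcd(18,73)=1 -> changes
  Option C: v=60, gcd(18,60)=6 -> preserves
  Option D: v=25, gcd(18,25)=1 -> changes
  Option E: v=74, gcd(18,74)=2 -> changes

Answer: C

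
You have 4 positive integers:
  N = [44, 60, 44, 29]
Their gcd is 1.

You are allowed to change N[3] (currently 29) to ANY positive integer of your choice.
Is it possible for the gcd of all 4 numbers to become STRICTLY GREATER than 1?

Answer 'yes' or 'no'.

Current gcd = 1
gcd of all OTHER numbers (without N[3]=29): gcd([44, 60, 44]) = 4
The new gcd after any change is gcd(4, new_value).
This can be at most 4.
Since 4 > old gcd 1, the gcd CAN increase (e.g., set N[3] = 4).

Answer: yes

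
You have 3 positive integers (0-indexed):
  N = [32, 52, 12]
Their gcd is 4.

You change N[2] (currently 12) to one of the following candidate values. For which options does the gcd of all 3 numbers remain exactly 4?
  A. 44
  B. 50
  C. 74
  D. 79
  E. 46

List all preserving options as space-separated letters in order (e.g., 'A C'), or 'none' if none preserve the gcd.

Old gcd = 4; gcd of others (without N[2]) = 4
New gcd for candidate v: gcd(4, v). Preserves old gcd iff gcd(4, v) = 4.
  Option A: v=44, gcd(4,44)=4 -> preserves
  Option B: v=50, gcd(4,50)=2 -> changes
  Option C: v=74, gcd(4,74)=2 -> changes
  Option D: v=79, gcd(4,79)=1 -> changes
  Option E: v=46, gcd(4,46)=2 -> changes

Answer: A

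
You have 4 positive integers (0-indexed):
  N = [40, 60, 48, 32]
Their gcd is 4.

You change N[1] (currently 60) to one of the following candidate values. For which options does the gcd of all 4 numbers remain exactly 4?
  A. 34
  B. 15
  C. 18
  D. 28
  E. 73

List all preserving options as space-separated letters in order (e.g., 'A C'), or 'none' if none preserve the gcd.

Old gcd = 4; gcd of others (without N[1]) = 8
New gcd for candidate v: gcd(8, v). Preserves old gcd iff gcd(8, v) = 4.
  Option A: v=34, gcd(8,34)=2 -> changes
  Option B: v=15, gcd(8,15)=1 -> changes
  Option C: v=18, gcd(8,18)=2 -> changes
  Option D: v=28, gcd(8,28)=4 -> preserves
  Option E: v=73, gcd(8,73)=1 -> changes

Answer: D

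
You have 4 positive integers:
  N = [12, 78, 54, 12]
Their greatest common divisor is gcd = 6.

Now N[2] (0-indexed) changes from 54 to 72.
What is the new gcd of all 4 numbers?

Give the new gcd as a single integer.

Answer: 6

Derivation:
Numbers: [12, 78, 54, 12], gcd = 6
Change: index 2, 54 -> 72
gcd of the OTHER numbers (without index 2): gcd([12, 78, 12]) = 6
New gcd = gcd(g_others, new_val) = gcd(6, 72) = 6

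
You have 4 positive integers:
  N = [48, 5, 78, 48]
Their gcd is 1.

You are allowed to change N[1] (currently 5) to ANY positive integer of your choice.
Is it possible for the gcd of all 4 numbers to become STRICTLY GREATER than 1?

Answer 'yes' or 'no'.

Current gcd = 1
gcd of all OTHER numbers (without N[1]=5): gcd([48, 78, 48]) = 6
The new gcd after any change is gcd(6, new_value).
This can be at most 6.
Since 6 > old gcd 1, the gcd CAN increase (e.g., set N[1] = 6).

Answer: yes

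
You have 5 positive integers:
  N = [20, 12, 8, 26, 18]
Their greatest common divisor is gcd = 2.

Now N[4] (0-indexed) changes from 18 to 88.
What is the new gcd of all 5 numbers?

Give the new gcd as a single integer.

Answer: 2

Derivation:
Numbers: [20, 12, 8, 26, 18], gcd = 2
Change: index 4, 18 -> 88
gcd of the OTHER numbers (without index 4): gcd([20, 12, 8, 26]) = 2
New gcd = gcd(g_others, new_val) = gcd(2, 88) = 2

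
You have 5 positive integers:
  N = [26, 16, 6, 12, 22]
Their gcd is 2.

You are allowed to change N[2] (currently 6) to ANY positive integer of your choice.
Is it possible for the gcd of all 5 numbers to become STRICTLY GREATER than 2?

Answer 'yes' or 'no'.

Answer: no

Derivation:
Current gcd = 2
gcd of all OTHER numbers (without N[2]=6): gcd([26, 16, 12, 22]) = 2
The new gcd after any change is gcd(2, new_value).
This can be at most 2.
Since 2 = old gcd 2, the gcd can only stay the same or decrease.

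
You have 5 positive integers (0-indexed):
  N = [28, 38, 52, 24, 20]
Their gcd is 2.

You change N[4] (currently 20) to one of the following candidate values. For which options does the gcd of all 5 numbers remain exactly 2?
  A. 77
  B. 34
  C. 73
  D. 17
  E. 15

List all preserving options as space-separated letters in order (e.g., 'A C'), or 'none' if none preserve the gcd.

Old gcd = 2; gcd of others (without N[4]) = 2
New gcd for candidate v: gcd(2, v). Preserves old gcd iff gcd(2, v) = 2.
  Option A: v=77, gcd(2,77)=1 -> changes
  Option B: v=34, gcd(2,34)=2 -> preserves
  Option C: v=73, gcd(2,73)=1 -> changes
  Option D: v=17, gcd(2,17)=1 -> changes
  Option E: v=15, gcd(2,15)=1 -> changes

Answer: B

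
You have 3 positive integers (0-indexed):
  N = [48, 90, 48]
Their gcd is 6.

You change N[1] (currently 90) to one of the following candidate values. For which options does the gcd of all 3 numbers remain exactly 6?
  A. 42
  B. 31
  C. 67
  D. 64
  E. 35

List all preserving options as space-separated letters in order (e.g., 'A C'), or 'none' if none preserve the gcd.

Old gcd = 6; gcd of others (without N[1]) = 48
New gcd for candidate v: gcd(48, v). Preserves old gcd iff gcd(48, v) = 6.
  Option A: v=42, gcd(48,42)=6 -> preserves
  Option B: v=31, gcd(48,31)=1 -> changes
  Option C: v=67, gcd(48,67)=1 -> changes
  Option D: v=64, gcd(48,64)=16 -> changes
  Option E: v=35, gcd(48,35)=1 -> changes

Answer: A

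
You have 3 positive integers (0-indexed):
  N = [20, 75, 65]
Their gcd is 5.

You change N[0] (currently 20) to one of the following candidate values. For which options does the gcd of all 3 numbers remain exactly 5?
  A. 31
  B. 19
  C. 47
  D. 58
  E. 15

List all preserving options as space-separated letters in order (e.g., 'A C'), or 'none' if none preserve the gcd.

Old gcd = 5; gcd of others (without N[0]) = 5
New gcd for candidate v: gcd(5, v). Preserves old gcd iff gcd(5, v) = 5.
  Option A: v=31, gcd(5,31)=1 -> changes
  Option B: v=19, gcd(5,19)=1 -> changes
  Option C: v=47, gcd(5,47)=1 -> changes
  Option D: v=58, gcd(5,58)=1 -> changes
  Option E: v=15, gcd(5,15)=5 -> preserves

Answer: E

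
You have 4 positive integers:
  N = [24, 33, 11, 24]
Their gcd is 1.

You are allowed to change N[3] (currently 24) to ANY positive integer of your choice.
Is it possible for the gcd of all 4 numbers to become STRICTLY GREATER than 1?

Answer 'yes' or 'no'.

Current gcd = 1
gcd of all OTHER numbers (without N[3]=24): gcd([24, 33, 11]) = 1
The new gcd after any change is gcd(1, new_value).
This can be at most 1.
Since 1 = old gcd 1, the gcd can only stay the same or decrease.

Answer: no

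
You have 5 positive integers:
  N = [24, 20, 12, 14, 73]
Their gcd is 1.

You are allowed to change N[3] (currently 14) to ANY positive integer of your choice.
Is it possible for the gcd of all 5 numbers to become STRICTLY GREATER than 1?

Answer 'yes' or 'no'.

Current gcd = 1
gcd of all OTHER numbers (without N[3]=14): gcd([24, 20, 12, 73]) = 1
The new gcd after any change is gcd(1, new_value).
This can be at most 1.
Since 1 = old gcd 1, the gcd can only stay the same or decrease.

Answer: no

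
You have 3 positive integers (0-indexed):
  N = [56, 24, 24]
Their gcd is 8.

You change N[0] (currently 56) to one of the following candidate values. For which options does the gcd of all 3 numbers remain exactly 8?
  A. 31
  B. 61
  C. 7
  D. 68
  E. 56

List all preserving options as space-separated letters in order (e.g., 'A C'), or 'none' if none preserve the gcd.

Old gcd = 8; gcd of others (without N[0]) = 24
New gcd for candidate v: gcd(24, v). Preserves old gcd iff gcd(24, v) = 8.
  Option A: v=31, gcd(24,31)=1 -> changes
  Option B: v=61, gcd(24,61)=1 -> changes
  Option C: v=7, gcd(24,7)=1 -> changes
  Option D: v=68, gcd(24,68)=4 -> changes
  Option E: v=56, gcd(24,56)=8 -> preserves

Answer: E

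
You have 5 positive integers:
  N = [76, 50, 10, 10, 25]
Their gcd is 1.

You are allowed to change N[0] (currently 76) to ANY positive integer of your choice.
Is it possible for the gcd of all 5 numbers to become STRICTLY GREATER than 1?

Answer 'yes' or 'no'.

Current gcd = 1
gcd of all OTHER numbers (without N[0]=76): gcd([50, 10, 10, 25]) = 5
The new gcd after any change is gcd(5, new_value).
This can be at most 5.
Since 5 > old gcd 1, the gcd CAN increase (e.g., set N[0] = 5).

Answer: yes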